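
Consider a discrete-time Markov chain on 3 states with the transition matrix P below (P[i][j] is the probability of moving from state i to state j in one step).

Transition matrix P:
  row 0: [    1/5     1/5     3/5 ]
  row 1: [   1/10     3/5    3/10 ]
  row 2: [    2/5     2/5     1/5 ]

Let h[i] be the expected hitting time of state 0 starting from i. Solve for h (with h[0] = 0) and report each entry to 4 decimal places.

First-step conditioning: h[0] = 0; for i ≠ 0, h[i] = 1 + Σ_k P[i][k]·h[k].
  h[1] = 1 + 3/5·h[1] + 3/10·h[2]
  h[2] = 1 + 2/5·h[1] + 1/5·h[2]
Solving the 2×2 linear system over states ≠ 0 gives exactly h = [0, 11/2, 4] (h[0] = 0 is the target).

h = [0.0000, 5.5000, 4.0000]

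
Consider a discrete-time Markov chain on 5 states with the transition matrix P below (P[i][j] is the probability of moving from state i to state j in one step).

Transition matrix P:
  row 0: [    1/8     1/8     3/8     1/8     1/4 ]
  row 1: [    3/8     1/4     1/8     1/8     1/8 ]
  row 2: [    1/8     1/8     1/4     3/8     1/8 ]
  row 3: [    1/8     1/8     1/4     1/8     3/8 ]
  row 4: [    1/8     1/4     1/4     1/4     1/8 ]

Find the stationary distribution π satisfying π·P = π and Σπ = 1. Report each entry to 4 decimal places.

Balance equations π_j = Σ_i π_i·P[i][j]:
  π_0 = 1/8·π_0 + 3/8·π_1 + 1/8·π_2 + 1/8·π_3 + 1/8·π_4
  π_1 = 1/8·π_0 + 1/4·π_1 + 1/8·π_2 + 1/8·π_3 + 1/4·π_4
  π_2 = 3/8·π_0 + 1/8·π_1 + 1/4·π_2 + 1/4·π_3 + 1/4·π_4
  π_3 = 1/8·π_0 + 1/8·π_1 + 3/8·π_2 + 1/8·π_3 + 1/4·π_4
  normalize: π_0 + π_1 + π_2 + π_3 + π_4 = 1
Solving the linear system gives exactly π = [387/2306, 395/2306, 1151/4612, 979/4612, 459/2306].

π = [0.1678, 0.1713, 0.2496, 0.2123, 0.1990]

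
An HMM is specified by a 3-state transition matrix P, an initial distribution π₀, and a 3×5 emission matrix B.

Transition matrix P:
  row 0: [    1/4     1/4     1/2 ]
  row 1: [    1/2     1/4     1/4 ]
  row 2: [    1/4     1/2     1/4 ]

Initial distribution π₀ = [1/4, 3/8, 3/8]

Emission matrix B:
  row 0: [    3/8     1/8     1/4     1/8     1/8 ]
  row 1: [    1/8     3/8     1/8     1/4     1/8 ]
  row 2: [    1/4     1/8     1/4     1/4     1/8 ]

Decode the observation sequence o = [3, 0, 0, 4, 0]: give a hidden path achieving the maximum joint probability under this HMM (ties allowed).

t=0: δ = [3.125e-02, 9.375e-02, 9.375e-02]  (obs o_0=3)
t=1: δ = [1.758e-02, 5.859e-03, 5.859e-03]  ψ = [1, 2, 1]  (obs o_1=0)
t=2: δ = [1.648e-03, 5.493e-04, 2.197e-03]  ψ = [0, 0, 0]  (obs o_2=0)
t=3: δ = [6.866e-05, 1.373e-04, 1.030e-04]  ψ = [2, 2, 0]  (obs o_3=4)
t=4: δ = [2.575e-05, 6.437e-06, 8.583e-06]  ψ = [1, 2, 0]  (obs o_4=0)
backtrack: best end state = 0; path = [1, 0, 2, 1, 0]

path = [1, 0, 2, 1, 0]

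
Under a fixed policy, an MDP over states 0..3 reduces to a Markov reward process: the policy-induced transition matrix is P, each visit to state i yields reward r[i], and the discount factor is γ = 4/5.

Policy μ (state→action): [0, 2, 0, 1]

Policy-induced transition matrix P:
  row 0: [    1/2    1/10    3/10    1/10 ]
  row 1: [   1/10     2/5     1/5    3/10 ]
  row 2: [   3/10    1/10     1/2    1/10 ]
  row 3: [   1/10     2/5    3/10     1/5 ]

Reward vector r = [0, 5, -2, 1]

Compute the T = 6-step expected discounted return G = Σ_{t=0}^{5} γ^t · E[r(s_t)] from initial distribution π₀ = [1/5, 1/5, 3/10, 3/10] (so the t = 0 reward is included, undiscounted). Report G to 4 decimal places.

G = 2.3599

t=0: π = [0.2000, 0.2000, 0.3000, 0.3000], E[r] = 0.7000, γ^t·E[r] = 0.700000, running G = 0.700000
t=1: π = [0.2400, 0.2500, 0.3400, 0.1700], E[r] = 0.7400, γ^t·E[r] = 0.592000, running G = 1.292000
t=2: π = [0.2640, 0.2260, 0.3430, 0.1670], E[r] = 0.6110, γ^t·E[r] = 0.391040, running G = 1.683040
t=3: π = [0.2742, 0.2179, 0.3460, 0.1619], E[r] = 0.5594, γ^t·E[r] = 0.286413, running G = 1.969453
t=4: π = [0.2789, 0.2139, 0.3474, 0.1598], E[r] = 0.5347, γ^t·E[r] = 0.218993, running G = 2.188445
t=5: π = [0.2810, 0.2121, 0.3481, 0.1588], E[r] = 0.5232, γ^t·E[r] = 0.171427, running G = 2.359873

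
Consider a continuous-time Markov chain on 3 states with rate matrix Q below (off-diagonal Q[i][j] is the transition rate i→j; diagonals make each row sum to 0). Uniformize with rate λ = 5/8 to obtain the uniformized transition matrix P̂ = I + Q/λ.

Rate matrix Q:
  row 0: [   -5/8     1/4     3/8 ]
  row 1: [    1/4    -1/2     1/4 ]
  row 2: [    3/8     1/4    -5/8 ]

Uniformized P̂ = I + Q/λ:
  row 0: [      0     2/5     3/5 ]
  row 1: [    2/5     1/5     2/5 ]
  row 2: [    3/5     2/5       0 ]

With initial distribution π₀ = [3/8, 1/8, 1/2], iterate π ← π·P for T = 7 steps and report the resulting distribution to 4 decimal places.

π = [0.3351, 0.3333, 0.3316]

t=0: π = [0.3750, 0.1250, 0.5000]
t=1: π = [0.3500, 0.3750, 0.2750]
t=2: π = [0.3150, 0.3250, 0.3600]
t=3: π = [0.3460, 0.3350, 0.3190]
t=4: π = [0.3254, 0.3330, 0.3416]
t=5: π = [0.3382, 0.3334, 0.3284]
t=6: π = [0.3304, 0.3333, 0.3363]
t=7: π = [0.3351, 0.3333, 0.3316]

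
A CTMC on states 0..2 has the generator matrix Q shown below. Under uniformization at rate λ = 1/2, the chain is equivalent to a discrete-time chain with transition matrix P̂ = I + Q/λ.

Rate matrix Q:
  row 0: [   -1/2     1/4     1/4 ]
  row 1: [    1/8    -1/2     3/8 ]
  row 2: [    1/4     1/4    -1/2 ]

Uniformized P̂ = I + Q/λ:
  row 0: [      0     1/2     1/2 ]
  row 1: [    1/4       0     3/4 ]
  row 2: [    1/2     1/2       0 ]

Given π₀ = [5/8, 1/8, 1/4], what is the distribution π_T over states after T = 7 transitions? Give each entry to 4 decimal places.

π = [0.2808, 0.3350, 0.3843]

t=0: π = [0.6250, 0.1250, 0.2500]
t=1: π = [0.1563, 0.4375, 0.4063]
t=2: π = [0.3125, 0.2813, 0.4063]
t=3: π = [0.2734, 0.3594, 0.3672]
t=4: π = [0.2734, 0.3203, 0.4063]
t=5: π = [0.2832, 0.3398, 0.3770]
t=6: π = [0.2734, 0.3301, 0.3965]
t=7: π = [0.2808, 0.3350, 0.3843]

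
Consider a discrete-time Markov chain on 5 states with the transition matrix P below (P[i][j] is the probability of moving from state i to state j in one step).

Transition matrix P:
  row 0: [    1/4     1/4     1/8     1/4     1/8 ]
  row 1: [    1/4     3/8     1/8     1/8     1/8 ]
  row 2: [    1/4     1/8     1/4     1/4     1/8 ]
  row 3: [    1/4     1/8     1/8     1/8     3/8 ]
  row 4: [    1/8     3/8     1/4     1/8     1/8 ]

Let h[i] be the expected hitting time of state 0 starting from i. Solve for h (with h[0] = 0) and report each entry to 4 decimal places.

First-step conditioning: h[0] = 0; for i ≠ 0, h[i] = 1 + Σ_k P[i][k]·h[k].
  h[1] = 1 + 3/8·h[1] + 1/8·h[2] + 1/8·h[3] + 1/8·h[4]
  h[2] = 1 + 1/8·h[1] + 1/4·h[2] + 1/4·h[3] + 1/8·h[4]
  h[3] = 1 + 1/8·h[1] + 1/8·h[2] + 1/8·h[3] + 3/8·h[4]
  h[4] = 1 + 3/8·h[1] + 1/4·h[2] + 1/8·h[3] + 1/8·h[4]
Solving the 4×4 linear system over states ≠ 0 gives exactly h = [0, 892/205, 896/205, 184/41, 1004/205] (h[0] = 0 is the target).

h = [0.0000, 4.3512, 4.3707, 4.4878, 4.8976]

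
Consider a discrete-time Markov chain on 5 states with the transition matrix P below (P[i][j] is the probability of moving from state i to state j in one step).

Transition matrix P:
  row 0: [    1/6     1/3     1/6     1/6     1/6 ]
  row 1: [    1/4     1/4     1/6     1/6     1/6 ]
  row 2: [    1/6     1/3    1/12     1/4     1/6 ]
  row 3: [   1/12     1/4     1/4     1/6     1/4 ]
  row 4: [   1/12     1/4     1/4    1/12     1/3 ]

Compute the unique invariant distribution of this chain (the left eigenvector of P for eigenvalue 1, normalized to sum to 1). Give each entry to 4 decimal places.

π = [0.1582, 0.2784, 0.1831, 0.1639, 0.2164]

Balance equations π_j = Σ_i π_i·P[i][j]:
  π_0 = 1/6·π_0 + 1/4·π_1 + 1/6·π_2 + 1/12·π_3 + 1/12·π_4
  π_1 = 1/3·π_0 + 1/4·π_1 + 1/3·π_2 + 1/4·π_3 + 1/4·π_4
  π_2 = 1/6·π_0 + 1/6·π_1 + 1/12·π_2 + 1/4·π_3 + 1/4·π_4
  π_3 = 1/6·π_0 + 1/6·π_1 + 1/4·π_2 + 1/6·π_3 + 1/12·π_4
  normalize: π_0 + π_1 + π_2 + π_3 + π_4 = 1
Solving the linear system gives exactly π = [146/923, 257/923, 13/71, 128/781, 169/781].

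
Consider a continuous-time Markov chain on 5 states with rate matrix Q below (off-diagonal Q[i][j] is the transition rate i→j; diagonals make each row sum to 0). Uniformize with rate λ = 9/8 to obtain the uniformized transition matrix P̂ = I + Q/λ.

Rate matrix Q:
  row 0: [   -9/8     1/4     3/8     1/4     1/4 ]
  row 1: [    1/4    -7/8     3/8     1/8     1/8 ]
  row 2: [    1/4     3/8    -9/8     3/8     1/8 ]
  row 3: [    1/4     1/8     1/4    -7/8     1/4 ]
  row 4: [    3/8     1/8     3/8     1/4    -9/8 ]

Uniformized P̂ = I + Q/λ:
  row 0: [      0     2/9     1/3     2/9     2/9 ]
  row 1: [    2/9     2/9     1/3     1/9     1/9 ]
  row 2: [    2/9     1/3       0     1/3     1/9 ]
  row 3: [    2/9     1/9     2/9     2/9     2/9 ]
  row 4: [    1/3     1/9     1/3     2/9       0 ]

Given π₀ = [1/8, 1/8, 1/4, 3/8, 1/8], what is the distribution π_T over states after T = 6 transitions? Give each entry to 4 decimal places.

t=0: π = [0.1250, 0.1250, 0.2500, 0.3750, 0.1250]
t=1: π = [0.2083, 0.1944, 0.2083, 0.2361, 0.1528]
t=2: π = [0.1929, 0.2022, 0.2377, 0.2238, 0.1435]
t=3: π = [0.1953, 0.2078, 0.2293, 0.2262, 0.1415]
t=4: π = [0.1945, 0.2068, 0.2318, 0.2246, 0.1422]
t=5: π = [0.1948, 0.2072, 0.2311, 0.2250, 0.1419]
t=6: π = [0.1947, 0.2071, 0.2313, 0.2249, 0.1420]

π = [0.1947, 0.2071, 0.2313, 0.2249, 0.1420]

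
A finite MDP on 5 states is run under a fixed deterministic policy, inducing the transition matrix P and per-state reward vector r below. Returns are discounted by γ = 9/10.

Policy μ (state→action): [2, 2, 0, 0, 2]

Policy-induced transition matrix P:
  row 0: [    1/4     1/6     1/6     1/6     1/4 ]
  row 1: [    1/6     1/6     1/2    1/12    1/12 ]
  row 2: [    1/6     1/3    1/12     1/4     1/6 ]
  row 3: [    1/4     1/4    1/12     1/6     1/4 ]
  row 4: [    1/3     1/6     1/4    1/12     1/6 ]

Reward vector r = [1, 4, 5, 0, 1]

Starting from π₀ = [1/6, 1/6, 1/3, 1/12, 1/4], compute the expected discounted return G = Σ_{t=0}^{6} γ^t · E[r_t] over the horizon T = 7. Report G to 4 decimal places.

G = 12.8046

t=0: π = [0.1667, 0.1667, 0.3333, 0.0833, 0.2500], E[r] = 2.7500, γ^t·E[r] = 2.750000, running G = 2.750000
t=1: π = [0.2292, 0.2292, 0.2083, 0.1597, 0.1736], E[r] = 2.3611, γ^t·E[r] = 2.125000, running G = 4.875000
t=2: π = [0.2280, 0.2147, 0.2269, 0.1505, 0.1800], E[r] = 2.4010, γ^t·E[r] = 1.944844, running G = 6.819844
t=3: π = [0.2282, 0.2170, 0.2218, 0.1527, 0.1803], E[r] = 2.3855, γ^t·E[r] = 1.739039, running G = 8.558883
t=4: π = [0.2285, 0.2164, 0.2228, 0.1520, 0.1803], E[r] = 2.3883, γ^t·E[r] = 1.566981, running G = 10.125864
t=5: π = [0.2284, 0.2165, 0.2226, 0.1522, 0.1803], E[r] = 2.3875, γ^t·E[r] = 1.409816, running G = 11.535680
t=6: π = [0.2284, 0.2164, 0.2226, 0.1521, 0.1803], E[r] = 2.3877, γ^t·E[r] = 1.268912, running G = 12.804592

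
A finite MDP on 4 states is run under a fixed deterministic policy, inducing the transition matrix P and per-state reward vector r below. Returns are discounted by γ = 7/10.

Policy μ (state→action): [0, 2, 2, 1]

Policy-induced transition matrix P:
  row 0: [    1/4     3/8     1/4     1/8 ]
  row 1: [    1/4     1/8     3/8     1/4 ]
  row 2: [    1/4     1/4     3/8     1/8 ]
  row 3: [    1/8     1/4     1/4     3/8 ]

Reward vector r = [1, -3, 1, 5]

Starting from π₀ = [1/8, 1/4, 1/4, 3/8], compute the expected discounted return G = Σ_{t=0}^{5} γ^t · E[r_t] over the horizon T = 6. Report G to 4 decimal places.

G = 3.3138

t=0: π = [0.1250, 0.2500, 0.2500, 0.3750], E[r] = 1.5000, γ^t·E[r] = 1.500000, running G = 1.500000
t=1: π = [0.2031, 0.2344, 0.3125, 0.2500], E[r] = 1.0625, γ^t·E[r] = 0.743750, running G = 2.243750
t=2: π = [0.2188, 0.2461, 0.3184, 0.2168], E[r] = 0.8828, γ^t·E[r] = 0.432578, running G = 2.676328
t=3: π = [0.2229, 0.2466, 0.3206, 0.2100], E[r] = 0.8535, γ^t·E[r] = 0.292756, running G = 2.969084
t=4: π = [0.2238, 0.2470, 0.3209, 0.2083], E[r] = 0.8451, γ^t·E[r] = 0.202907, running G = 3.171991
t=5: π = [0.2240, 0.2471, 0.3210, 0.2080], E[r] = 0.8435, γ^t·E[r] = 0.141763, running G = 3.313754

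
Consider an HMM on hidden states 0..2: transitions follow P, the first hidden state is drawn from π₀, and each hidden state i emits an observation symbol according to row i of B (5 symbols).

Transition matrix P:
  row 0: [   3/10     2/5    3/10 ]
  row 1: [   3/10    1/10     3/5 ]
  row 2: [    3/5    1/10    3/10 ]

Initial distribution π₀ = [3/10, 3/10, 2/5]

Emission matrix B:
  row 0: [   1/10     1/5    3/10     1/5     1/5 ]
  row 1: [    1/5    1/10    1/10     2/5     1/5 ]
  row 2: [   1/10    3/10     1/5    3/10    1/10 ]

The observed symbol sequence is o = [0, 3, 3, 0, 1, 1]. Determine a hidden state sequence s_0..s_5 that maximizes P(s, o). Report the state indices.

t=0: δ = [3.000e-02, 6.000e-02, 4.000e-02]  (obs o_0=0)
t=1: δ = [4.800e-03, 4.800e-03, 1.080e-02]  ψ = [2, 0, 1]  (obs o_1=3)
t=2: δ = [1.296e-03, 7.680e-04, 9.720e-04]  ψ = [2, 0, 2]  (obs o_2=3)
t=3: δ = [5.832e-05, 1.037e-04, 4.608e-05]  ψ = [2, 0, 1]  (obs o_3=0)
t=4: δ = [6.221e-06, 2.333e-06, 1.866e-05]  ψ = [1, 0, 1]  (obs o_4=1)
t=5: δ = [2.239e-06, 2.488e-07, 1.680e-06]  ψ = [2, 0, 2]  (obs o_5=1)
backtrack: best end state = 0; path = [1, 2, 0, 1, 2, 0]

path = [1, 2, 0, 1, 2, 0]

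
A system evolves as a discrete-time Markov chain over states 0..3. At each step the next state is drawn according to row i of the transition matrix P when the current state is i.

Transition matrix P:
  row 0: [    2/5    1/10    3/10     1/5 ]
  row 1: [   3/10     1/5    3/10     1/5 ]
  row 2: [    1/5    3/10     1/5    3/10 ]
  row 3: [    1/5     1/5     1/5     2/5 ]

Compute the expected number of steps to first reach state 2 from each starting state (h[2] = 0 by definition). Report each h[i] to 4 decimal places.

First-step conditioning: h[2] = 0; for i ≠ 2, h[i] = 1 + Σ_k P[i][k]·h[k].
  h[0] = 1 + 2/5·h[0] + 1/10·h[1] + 1/5·h[3]
  h[1] = 1 + 3/10·h[0] + 1/5·h[1] + 1/5·h[3]
  h[3] = 1 + 1/5·h[0] + 1/5·h[1] + 2/5·h[3]
Solving the 3×3 linear system over states ≠ 2 gives exactly h = [40/11, 40/11, 0, 45/11] (h[2] = 0 is the target).

h = [3.6364, 3.6364, 0.0000, 4.0909]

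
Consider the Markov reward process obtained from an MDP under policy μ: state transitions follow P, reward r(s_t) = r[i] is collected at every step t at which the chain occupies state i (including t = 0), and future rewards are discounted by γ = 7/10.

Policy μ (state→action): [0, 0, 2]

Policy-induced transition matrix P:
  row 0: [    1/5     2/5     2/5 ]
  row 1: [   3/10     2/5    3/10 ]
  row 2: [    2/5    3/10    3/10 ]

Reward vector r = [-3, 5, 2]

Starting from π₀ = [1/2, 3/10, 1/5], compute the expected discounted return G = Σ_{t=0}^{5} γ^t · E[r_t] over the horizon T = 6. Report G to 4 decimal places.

t=0: π = [0.5000, 0.3000, 0.2000], E[r] = 0.4000, γ^t·E[r] = 0.400000, running G = 0.400000
t=1: π = [0.2700, 0.3800, 0.3500], E[r] = 1.7900, γ^t·E[r] = 1.253000, running G = 1.653000
t=2: π = [0.3080, 0.3650, 0.3270], E[r] = 1.5550, γ^t·E[r] = 0.761950, running G = 2.414950
t=3: π = [0.3019, 0.3673, 0.3308], E[r] = 1.5924, γ^t·E[r] = 0.546193, running G = 2.961143
t=4: π = [0.3029, 0.3669, 0.3302], E[r] = 1.5863, γ^t·E[r] = 0.380873, running G = 3.342016
t=5: π = [0.3027, 0.3670, 0.3303], E[r] = 1.5873, γ^t·E[r] = 0.266776, running G = 3.608793

G = 3.6088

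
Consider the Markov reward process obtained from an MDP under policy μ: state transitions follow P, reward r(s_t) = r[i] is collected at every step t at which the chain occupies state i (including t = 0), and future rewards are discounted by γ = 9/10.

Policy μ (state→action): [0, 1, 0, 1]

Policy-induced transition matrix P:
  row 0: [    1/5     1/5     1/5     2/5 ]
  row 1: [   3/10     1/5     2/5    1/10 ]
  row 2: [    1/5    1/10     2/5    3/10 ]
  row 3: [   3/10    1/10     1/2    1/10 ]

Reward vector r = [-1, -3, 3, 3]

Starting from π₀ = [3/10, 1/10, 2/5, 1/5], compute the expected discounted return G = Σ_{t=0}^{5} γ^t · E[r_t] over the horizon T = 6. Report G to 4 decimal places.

t=0: π = [0.3000, 0.1000, 0.4000, 0.2000], E[r] = 1.2000, γ^t·E[r] = 1.200000, running G = 1.200000
t=1: π = [0.2300, 0.1400, 0.3600, 0.2700], E[r] = 1.2400, γ^t·E[r] = 1.116000, running G = 2.316000
t=2: π = [0.2410, 0.1370, 0.3810, 0.2410], E[r] = 1.2140, γ^t·E[r] = 0.983340, running G = 3.299340
t=3: π = [0.2378, 0.1378, 0.3759, 0.2485], E[r] = 1.2220, γ^t·E[r] = 0.890838, running G = 4.190178
t=4: π = [0.2386, 0.1376, 0.3773, 0.2465], E[r] = 1.2201, γ^t·E[r] = 0.800521, running G = 4.990699
t=5: π = [0.2384, 0.1376, 0.3769, 0.2470], E[r] = 1.2207, γ^t·E[r] = 0.720784, running G = 5.711483

G = 5.7115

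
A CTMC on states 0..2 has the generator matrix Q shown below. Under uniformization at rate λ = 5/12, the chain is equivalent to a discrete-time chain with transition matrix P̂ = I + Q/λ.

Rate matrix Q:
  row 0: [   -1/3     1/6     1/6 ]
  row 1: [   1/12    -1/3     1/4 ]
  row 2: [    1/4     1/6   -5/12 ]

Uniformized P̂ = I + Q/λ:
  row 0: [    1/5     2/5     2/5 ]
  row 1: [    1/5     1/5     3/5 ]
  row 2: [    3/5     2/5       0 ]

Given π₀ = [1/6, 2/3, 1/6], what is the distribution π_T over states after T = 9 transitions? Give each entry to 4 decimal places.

π = [0.3332, 0.3333, 0.3335]

t=0: π = [0.1667, 0.6667, 0.1667]
t=1: π = [0.2667, 0.2667, 0.4667]
t=2: π = [0.3867, 0.3467, 0.2667]
t=3: π = [0.3067, 0.3307, 0.3627]
t=4: π = [0.3451, 0.3339, 0.3211]
t=5: π = [0.3284, 0.3332, 0.3383]
t=6: π = [0.3353, 0.3334, 0.3313]
t=7: π = [0.3325, 0.3333, 0.3341]
t=8: π = [0.3337, 0.3333, 0.3330]
t=9: π = [0.3332, 0.3333, 0.3335]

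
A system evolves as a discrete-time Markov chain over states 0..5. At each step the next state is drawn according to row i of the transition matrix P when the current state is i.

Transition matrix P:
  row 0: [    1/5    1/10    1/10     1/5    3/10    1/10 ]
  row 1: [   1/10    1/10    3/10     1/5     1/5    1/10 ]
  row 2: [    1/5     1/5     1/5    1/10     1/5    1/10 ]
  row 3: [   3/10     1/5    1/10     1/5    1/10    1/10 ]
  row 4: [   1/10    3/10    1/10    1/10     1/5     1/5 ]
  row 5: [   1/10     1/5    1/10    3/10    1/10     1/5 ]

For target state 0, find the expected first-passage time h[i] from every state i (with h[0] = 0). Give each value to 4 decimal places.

First-step conditioning: h[0] = 0; for i ≠ 0, h[i] = 1 + Σ_k P[i][k]·h[k].
  h[1] = 1 + 1/10·h[1] + 3/10·h[2] + 1/5·h[3] + 1/5·h[4] + 1/10·h[5]
  h[2] = 1 + 1/5·h[1] + 1/5·h[2] + 1/10·h[3] + 1/5·h[4] + 1/10·h[5]
  h[3] = 1 + 1/5·h[1] + 1/10·h[2] + 1/5·h[3] + 1/10·h[4] + 1/10·h[5]
  h[4] = 1 + 3/10·h[1] + 1/10·h[2] + 1/10·h[3] + 1/5·h[4] + 1/5·h[5]
  h[5] = 1 + 1/5·h[1] + 1/10·h[2] + 3/10·h[3] + 1/10·h[4] + 1/5·h[5]
Solving the 5×5 linear system over states ≠ 0 gives exactly h = [0, 305/47, 565/94, 495/94, 315/47, 605/94] (h[0] = 0 is the target).

h = [0.0000, 6.4894, 6.0106, 5.2660, 6.7021, 6.4362]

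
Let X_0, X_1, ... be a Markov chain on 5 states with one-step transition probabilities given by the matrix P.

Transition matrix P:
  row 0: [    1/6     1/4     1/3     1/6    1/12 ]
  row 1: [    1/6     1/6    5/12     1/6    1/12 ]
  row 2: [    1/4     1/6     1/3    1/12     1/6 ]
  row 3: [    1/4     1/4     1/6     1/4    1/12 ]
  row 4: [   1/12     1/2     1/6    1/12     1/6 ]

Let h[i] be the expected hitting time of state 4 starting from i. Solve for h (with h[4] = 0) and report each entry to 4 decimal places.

First-step conditioning: h[4] = 0; for i ≠ 4, h[i] = 1 + Σ_k P[i][k]·h[k].
  h[0] = 1 + 1/6·h[0] + 1/4·h[1] + 1/3·h[2] + 1/6·h[3]
  h[1] = 1 + 1/6·h[0] + 1/6·h[1] + 5/12·h[2] + 1/6·h[3]
  h[2] = 1 + 1/4·h[0] + 1/6·h[1] + 1/3·h[2] + 1/12·h[3]
  h[3] = 1 + 1/4·h[0] + 1/4·h[1] + 1/6·h[2] + 1/4·h[3]
Solving the 4×4 linear system over states ≠ 4 gives exactly h = [1458/161, 10140/1127, 9348/1127, 10362/1127, 0] (h[4] = 0 is the target).

h = [9.0559, 8.9973, 8.2946, 9.1943, 0.0000]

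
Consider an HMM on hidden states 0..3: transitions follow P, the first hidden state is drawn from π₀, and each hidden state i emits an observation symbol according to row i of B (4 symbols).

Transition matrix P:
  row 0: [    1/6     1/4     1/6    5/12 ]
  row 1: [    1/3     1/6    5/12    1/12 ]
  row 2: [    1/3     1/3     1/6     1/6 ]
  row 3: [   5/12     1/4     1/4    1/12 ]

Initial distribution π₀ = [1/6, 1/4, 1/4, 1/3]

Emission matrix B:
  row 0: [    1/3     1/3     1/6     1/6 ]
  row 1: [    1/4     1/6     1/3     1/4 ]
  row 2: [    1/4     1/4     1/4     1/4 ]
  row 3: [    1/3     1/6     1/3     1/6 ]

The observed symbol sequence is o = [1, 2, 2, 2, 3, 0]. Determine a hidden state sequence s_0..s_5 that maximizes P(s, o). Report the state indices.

path = [2, 1, 2, 1, 2, 0]

t=0: δ = [5.556e-02, 4.167e-02, 6.250e-02, 5.556e-02]  (obs o_0=1)
t=1: δ = [3.858e-03, 6.944e-03, 4.340e-03, 7.716e-03]  ψ = [3, 2, 1, 0]  (obs o_1=2)
t=2: δ = [5.358e-04, 6.430e-04, 7.234e-04, 5.358e-04]  ψ = [3, 3, 1, 0]  (obs o_2=2)
t=3: δ = [4.019e-05, 8.038e-05, 6.698e-05, 7.442e-05]  ψ = [2, 2, 1, 0]  (obs o_3=2)
t=4: δ = [5.168e-06, 5.582e-06, 8.372e-06, 2.791e-06]  ψ = [3, 2, 1, 0]  (obs o_4=3)
t=5: δ = [9.303e-07, 6.977e-07, 5.814e-07, 7.178e-07]  ψ = [2, 2, 1, 0]  (obs o_5=0)
backtrack: best end state = 0; path = [2, 1, 2, 1, 2, 0]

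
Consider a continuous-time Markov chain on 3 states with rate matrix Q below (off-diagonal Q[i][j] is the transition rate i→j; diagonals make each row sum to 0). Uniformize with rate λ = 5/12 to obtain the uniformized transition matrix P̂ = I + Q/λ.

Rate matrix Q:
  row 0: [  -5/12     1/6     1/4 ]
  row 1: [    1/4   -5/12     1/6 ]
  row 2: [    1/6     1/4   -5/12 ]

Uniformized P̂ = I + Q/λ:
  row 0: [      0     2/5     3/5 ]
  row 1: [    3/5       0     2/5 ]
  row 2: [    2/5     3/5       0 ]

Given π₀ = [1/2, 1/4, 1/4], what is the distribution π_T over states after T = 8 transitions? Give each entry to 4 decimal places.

t=0: π = [0.5000, 0.2500, 0.2500]
t=1: π = [0.2500, 0.3500, 0.4000]
t=2: π = [0.3700, 0.3400, 0.2900]
t=3: π = [0.3200, 0.3220, 0.3580]
t=4: π = [0.3364, 0.3428, 0.3208]
t=5: π = [0.3340, 0.3270, 0.3390]
t=6: π = [0.3318, 0.3370, 0.3312]
t=7: π = [0.3347, 0.3315, 0.3339]
t=8: π = [0.3324, 0.3342, 0.3334]

π = [0.3324, 0.3342, 0.3334]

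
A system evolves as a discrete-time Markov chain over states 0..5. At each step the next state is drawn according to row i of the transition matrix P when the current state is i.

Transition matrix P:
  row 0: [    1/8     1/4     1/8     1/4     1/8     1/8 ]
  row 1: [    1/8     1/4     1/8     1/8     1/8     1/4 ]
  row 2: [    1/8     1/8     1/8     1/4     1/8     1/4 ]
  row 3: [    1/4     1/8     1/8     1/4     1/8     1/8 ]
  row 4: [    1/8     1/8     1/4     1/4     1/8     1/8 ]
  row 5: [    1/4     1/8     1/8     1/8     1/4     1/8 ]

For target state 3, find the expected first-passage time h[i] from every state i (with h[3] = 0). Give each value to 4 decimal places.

First-step conditioning: h[3] = 0; for i ≠ 3, h[i] = 1 + Σ_k P[i][k]·h[k].
  h[0] = 1 + 1/8·h[0] + 1/4·h[1] + 1/8·h[2] + 1/8·h[4] + 1/8·h[5]
  h[1] = 1 + 1/8·h[0] + 1/4·h[1] + 1/8·h[2] + 1/8·h[4] + 1/4·h[5]
  h[2] = 1 + 1/8·h[0] + 1/8·h[1] + 1/8·h[2] + 1/8·h[4] + 1/4·h[5]
  h[4] = 1 + 1/8·h[0] + 1/8·h[1] + 1/4·h[2] + 1/8·h[4] + 1/8·h[5]
  h[5] = 1 + 1/4·h[0] + 1/8·h[1] + 1/8·h[2] + 1/4·h[4] + 1/8·h[5]
Solving the 5×5 linear system over states ≠ 3 gives exactly h = [4161/853, 4736/853, 4144/853, 0, 4087/853, 4600/853] (h[3] = 0 is the target).

h = [4.8781, 5.5522, 4.8581, 0.0000, 4.7913, 5.3927]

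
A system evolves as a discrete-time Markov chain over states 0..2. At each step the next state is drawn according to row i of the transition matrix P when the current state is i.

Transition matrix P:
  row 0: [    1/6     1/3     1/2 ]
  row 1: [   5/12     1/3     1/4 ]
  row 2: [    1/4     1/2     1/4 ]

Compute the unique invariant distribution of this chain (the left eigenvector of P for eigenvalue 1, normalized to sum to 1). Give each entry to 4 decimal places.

π = [0.2903, 0.3871, 0.3226]

Balance equations π_j = Σ_i π_i·P[i][j]:
  π_0 = 1/6·π_0 + 5/12·π_1 + 1/4·π_2
  π_1 = 1/3·π_0 + 1/3·π_1 + 1/2·π_2
  normalize: π_0 + π_1 + π_2 = 1
Solving the linear system gives exactly π = [9/31, 12/31, 10/31].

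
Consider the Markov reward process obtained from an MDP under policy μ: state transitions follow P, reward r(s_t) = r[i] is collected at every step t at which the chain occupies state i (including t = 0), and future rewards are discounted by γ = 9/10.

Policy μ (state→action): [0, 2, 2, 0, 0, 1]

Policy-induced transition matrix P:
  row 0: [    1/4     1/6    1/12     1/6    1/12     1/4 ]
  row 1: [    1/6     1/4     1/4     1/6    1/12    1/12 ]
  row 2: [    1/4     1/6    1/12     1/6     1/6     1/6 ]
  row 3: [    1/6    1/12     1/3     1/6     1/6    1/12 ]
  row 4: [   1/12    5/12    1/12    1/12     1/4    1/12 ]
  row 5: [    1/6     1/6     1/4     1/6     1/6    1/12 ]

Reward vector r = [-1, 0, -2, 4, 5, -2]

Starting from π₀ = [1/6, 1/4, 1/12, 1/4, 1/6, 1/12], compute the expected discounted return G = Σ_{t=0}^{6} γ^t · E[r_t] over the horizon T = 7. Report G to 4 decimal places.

t=0: π = [0.1667, 0.2500, 0.0833, 0.2500, 0.1667, 0.0833], E[r] = 1.3333, γ^t·E[r] = 1.333333, running G = 1.333333
t=1: π = [0.1736, 0.2083, 0.2014, 0.1528, 0.1458, 0.1181], E[r] = 0.5278, γ^t·E[r] = 0.475000, running G = 1.808333
t=2: π = [0.1858, 0.2078, 0.1759, 0.1545, 0.1470, 0.1291], E[r] = 0.5573, γ^t·E[r] = 0.451406, running G = 2.259740
t=3: π = [0.1846, 0.2079, 0.1781, 0.1544, 0.1461, 0.1290], E[r] = 0.5496, γ^t·E[r] = 0.400676, running G = 2.660415
t=4: π = [0.1847, 0.2077, 0.1781, 0.1545, 0.1461, 0.1289], E[r] = 0.5499, γ^t·E[r] = 0.360822, running G = 3.021237
t=5: π = [0.1847, 0.2076, 0.1781, 0.1545, 0.1461, 0.1290], E[r] = 0.5500, γ^t·E[r] = 0.324742, running G = 3.345979
t=6: π = [0.1847, 0.2076, 0.1781, 0.1545, 0.1461, 0.1290], E[r] = 0.5500, γ^t·E[r] = 0.292270, running G = 3.638248

G = 3.6382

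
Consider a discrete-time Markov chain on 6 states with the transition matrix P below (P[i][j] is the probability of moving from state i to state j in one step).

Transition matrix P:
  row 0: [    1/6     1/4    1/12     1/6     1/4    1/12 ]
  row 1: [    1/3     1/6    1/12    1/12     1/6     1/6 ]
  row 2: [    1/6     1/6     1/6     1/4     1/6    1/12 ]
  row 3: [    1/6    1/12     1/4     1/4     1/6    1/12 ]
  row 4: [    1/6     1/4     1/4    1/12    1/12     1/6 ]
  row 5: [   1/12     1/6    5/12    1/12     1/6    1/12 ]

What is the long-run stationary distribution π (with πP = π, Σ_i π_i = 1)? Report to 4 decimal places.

Balance equations π_j = Σ_i π_i·P[i][j]:
  π_0 = 1/6·π_0 + 1/3·π_1 + 1/6·π_2 + 1/6·π_3 + 1/6·π_4 + 1/12·π_5
  π_1 = 1/4·π_0 + 1/6·π_1 + 1/6·π_2 + 1/12·π_3 + 1/4·π_4 + 1/6·π_5
  π_2 = 1/12·π_0 + 1/12·π_1 + 1/6·π_2 + 1/4·π_3 + 1/4·π_4 + 5/12·π_5
  π_3 = 1/6·π_0 + 1/12·π_1 + 1/4·π_2 + 1/4·π_3 + 1/12·π_4 + 1/12·π_5
  π_4 = 1/4·π_0 + 1/6·π_1 + 1/6·π_2 + 1/6·π_3 + 1/12·π_4 + 1/6·π_5
  normalize: π_0 + π_1 + π_2 + π_3 + π_4 + π_5 = 1
Solving the linear system gives exactly π = [2135/11367, 47912/261441, 49937/261441, 41042/261441, 1913/11367, 29446/261441].

π = [0.1878, 0.1833, 0.1910, 0.1570, 0.1683, 0.1126]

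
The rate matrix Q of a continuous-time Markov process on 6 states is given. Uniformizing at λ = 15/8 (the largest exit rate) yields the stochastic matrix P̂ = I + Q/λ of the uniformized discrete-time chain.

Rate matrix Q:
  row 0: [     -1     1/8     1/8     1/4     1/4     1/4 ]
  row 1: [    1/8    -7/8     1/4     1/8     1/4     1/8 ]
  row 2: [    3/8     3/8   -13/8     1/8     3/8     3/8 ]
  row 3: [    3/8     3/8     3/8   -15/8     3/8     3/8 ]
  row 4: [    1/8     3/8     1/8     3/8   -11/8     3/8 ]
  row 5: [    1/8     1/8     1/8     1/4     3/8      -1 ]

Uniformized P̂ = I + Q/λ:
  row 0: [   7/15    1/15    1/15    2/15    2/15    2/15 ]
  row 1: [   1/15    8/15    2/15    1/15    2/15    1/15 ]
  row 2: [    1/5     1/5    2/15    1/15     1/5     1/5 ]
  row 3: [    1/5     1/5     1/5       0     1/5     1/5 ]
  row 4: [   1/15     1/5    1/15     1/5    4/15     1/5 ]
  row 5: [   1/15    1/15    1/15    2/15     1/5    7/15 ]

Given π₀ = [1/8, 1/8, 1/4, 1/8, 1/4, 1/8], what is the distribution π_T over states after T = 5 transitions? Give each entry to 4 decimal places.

t=0: π = [0.1250, 0.1250, 0.2500, 0.1250, 0.2500, 0.1250]
t=1: π = [0.1667, 0.2083, 0.1083, 0.1083, 0.2000, 0.2083]
t=2: π = [0.1622, 0.2194, 0.1022, 0.1111, 0.1883, 0.2167]
t=3: π = [0.1600, 0.2226, 0.1029, 0.1096, 0.1871, 0.2177]
t=4: π = [0.1590, 0.2238, 0.1030, 0.1095, 0.1870, 0.2177]
t=5: π = [0.1586, 0.2244, 0.1031, 0.1094, 0.1869, 0.2176]

π = [0.1586, 0.2244, 0.1031, 0.1094, 0.1869, 0.2176]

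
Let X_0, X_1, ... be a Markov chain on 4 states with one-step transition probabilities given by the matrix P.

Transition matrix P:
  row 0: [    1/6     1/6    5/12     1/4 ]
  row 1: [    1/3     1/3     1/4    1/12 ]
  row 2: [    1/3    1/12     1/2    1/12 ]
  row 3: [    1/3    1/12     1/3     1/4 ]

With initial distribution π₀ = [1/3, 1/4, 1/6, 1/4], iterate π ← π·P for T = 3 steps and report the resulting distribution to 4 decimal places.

t=0: π = [0.3333, 0.2500, 0.1667, 0.2500]
t=1: π = [0.2778, 0.1736, 0.3681, 0.1806]
t=2: π = [0.2870, 0.1499, 0.4034, 0.1597]
t=3: π = [0.2855, 0.1447, 0.4120, 0.1578]

π = [0.2855, 0.1447, 0.4120, 0.1578]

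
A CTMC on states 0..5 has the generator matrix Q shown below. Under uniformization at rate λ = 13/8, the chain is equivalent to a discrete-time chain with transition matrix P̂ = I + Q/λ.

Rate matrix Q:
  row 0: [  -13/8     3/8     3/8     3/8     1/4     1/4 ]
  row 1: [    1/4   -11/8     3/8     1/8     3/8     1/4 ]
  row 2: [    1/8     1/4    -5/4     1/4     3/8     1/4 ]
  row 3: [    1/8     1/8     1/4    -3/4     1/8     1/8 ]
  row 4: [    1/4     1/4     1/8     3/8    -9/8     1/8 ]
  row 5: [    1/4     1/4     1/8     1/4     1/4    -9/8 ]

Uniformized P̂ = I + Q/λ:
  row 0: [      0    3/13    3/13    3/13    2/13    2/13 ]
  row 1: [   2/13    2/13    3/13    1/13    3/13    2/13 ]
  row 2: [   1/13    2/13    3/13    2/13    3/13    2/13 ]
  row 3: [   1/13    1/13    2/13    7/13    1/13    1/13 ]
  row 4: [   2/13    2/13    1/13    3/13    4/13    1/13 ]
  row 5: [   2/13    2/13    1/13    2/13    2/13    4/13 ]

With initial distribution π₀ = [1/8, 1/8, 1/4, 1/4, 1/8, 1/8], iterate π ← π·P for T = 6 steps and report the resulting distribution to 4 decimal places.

t=0: π = [0.1250, 0.1250, 0.2500, 0.2500, 0.1250, 0.1250]
t=1: π = [0.0962, 0.1442, 0.1731, 0.2596, 0.1827, 0.1442]
t=2: π = [0.1058, 0.1413, 0.1605, 0.2641, 0.1864, 0.1420]
t=3: π = [0.1049, 0.1417, 0.1599, 0.2670, 0.1854, 0.1410]
t=4: π = [0.1049, 0.1414, 0.1600, 0.2680, 0.1850, 0.1407]
t=5: π = [0.1048, 0.1413, 0.1600, 0.2683, 0.1849, 0.1407]
t=6: π = [0.1048, 0.1413, 0.1600, 0.2685, 0.1848, 0.1406]

π = [0.1048, 0.1413, 0.1600, 0.2685, 0.1848, 0.1406]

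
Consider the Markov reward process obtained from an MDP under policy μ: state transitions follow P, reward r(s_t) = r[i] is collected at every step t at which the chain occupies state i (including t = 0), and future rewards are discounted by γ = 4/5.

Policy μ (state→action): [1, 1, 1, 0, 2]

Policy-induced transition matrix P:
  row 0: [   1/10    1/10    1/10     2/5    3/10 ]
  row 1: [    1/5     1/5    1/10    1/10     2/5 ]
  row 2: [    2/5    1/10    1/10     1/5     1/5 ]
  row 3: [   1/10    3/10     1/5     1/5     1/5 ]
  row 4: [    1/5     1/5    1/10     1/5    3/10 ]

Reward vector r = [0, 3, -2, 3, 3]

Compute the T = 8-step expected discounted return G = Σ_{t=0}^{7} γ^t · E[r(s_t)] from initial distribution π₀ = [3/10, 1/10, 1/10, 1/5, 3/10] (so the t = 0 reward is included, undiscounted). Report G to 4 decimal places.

G = 7.4462

t=0: π = [0.3000, 0.1000, 0.1000, 0.2000, 0.3000], E[r] = 1.6000, γ^t·E[r] = 1.600000, running G = 1.600000
t=1: π = [0.1700, 0.1800, 0.1200, 0.2500, 0.2800], E[r] = 1.8900, γ^t·E[r] = 1.512000, running G = 3.112000
t=2: π = [0.1820, 0.1960, 0.1250, 0.2160, 0.2810], E[r] = 1.8290, γ^t·E[r] = 1.170560, running G = 4.282560
t=3: π = [0.1852, 0.1909, 0.1216, 0.2168, 0.2855], E[r] = 1.8364, γ^t·E[r] = 0.940237, running G = 5.222797
t=4: π = [0.1841, 0.1910, 0.1217, 0.2180, 0.2853], E[r] = 1.8392, γ^t·E[r] = 0.753353, running G = 5.976150
t=5: π = [0.1841, 0.1912, 0.1218, 0.2177, 0.2851], E[r] = 1.8386, γ^t·E[r] = 0.602485, running G = 6.578634
t=6: π = [0.1842, 0.1912, 0.1218, 0.2177, 0.2852], E[r] = 1.8386, γ^t·E[r] = 0.481982, running G = 7.060617
t=7: π = [0.1842, 0.1912, 0.1218, 0.2177, 0.2852], E[r] = 1.8386, γ^t·E[r] = 0.385592, running G = 7.446209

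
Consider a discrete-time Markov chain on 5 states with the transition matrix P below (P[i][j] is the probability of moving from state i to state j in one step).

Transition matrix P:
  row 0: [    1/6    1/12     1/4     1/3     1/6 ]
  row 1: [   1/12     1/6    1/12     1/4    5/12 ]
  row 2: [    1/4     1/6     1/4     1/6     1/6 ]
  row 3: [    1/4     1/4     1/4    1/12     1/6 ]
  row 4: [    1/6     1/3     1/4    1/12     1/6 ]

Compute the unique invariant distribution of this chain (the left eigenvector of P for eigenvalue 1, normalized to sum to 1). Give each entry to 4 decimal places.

π = [0.1829, 0.2027, 0.2162, 0.1809, 0.2173]

Balance equations π_j = Σ_i π_i·P[i][j]:
  π_0 = 1/6·π_0 + 1/12·π_1 + 1/4·π_2 + 1/4·π_3 + 1/6·π_4
  π_1 = 1/12·π_0 + 1/6·π_1 + 1/6·π_2 + 1/4·π_3 + 1/3·π_4
  π_2 = 1/4·π_0 + 1/12·π_1 + 1/4·π_2 + 1/4·π_3 + 1/4·π_4
  π_3 = 1/3·π_0 + 1/4·π_1 + 1/6·π_2 + 1/12·π_3 + 1/12·π_4
  normalize: π_0 + π_1 + π_2 + π_3 + π_4 = 1
Solving the linear system gives exactly π = [4189/22908, 387/1909, 1651/7636, 1381/7636, 4979/22908].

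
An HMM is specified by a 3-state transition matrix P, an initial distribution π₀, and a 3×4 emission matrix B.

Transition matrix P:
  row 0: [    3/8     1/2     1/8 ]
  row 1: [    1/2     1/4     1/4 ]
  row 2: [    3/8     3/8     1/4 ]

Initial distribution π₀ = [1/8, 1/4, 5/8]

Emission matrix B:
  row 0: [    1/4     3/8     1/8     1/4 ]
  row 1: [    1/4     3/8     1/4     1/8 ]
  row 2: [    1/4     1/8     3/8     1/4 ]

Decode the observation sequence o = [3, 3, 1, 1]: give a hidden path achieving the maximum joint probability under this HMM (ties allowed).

t=0: δ = [3.125e-02, 3.125e-02, 1.562e-01]  (obs o_0=3)
t=1: δ = [1.465e-02, 7.324e-03, 9.766e-03]  ψ = [2, 2, 2]  (obs o_1=3)
t=2: δ = [2.060e-03, 2.747e-03, 3.052e-04]  ψ = [0, 0, 2]  (obs o_2=1)
t=3: δ = [5.150e-04, 3.862e-04, 8.583e-05]  ψ = [1, 0, 1]  (obs o_3=1)
backtrack: best end state = 0; path = [2, 0, 1, 0]

path = [2, 0, 1, 0]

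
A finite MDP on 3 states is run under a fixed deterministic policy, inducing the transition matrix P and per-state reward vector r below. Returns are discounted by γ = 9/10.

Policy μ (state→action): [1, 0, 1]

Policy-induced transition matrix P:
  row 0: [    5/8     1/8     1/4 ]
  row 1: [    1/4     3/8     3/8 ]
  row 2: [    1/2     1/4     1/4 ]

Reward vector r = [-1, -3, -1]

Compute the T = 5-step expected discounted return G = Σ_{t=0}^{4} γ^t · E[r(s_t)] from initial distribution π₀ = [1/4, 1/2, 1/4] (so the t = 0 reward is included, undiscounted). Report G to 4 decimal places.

G = -6.5824

t=0: π = [0.2500, 0.5000, 0.2500], E[r] = -2.0000, γ^t·E[r] = -2.000000, running G = -2.000000
t=1: π = [0.4063, 0.2813, 0.3125], E[r] = -1.5625, γ^t·E[r] = -1.406250, running G = -3.406250
t=2: π = [0.4805, 0.2344, 0.2852], E[r] = -1.4688, γ^t·E[r] = -1.189688, running G = -4.595938
t=3: π = [0.5015, 0.2192, 0.2793], E[r] = -1.4385, γ^t·E[r] = -1.048649, running G = -5.644587
t=4: π = [0.5079, 0.2147, 0.2774], E[r] = -1.4294, γ^t·E[r] = -0.937858, running G = -6.582445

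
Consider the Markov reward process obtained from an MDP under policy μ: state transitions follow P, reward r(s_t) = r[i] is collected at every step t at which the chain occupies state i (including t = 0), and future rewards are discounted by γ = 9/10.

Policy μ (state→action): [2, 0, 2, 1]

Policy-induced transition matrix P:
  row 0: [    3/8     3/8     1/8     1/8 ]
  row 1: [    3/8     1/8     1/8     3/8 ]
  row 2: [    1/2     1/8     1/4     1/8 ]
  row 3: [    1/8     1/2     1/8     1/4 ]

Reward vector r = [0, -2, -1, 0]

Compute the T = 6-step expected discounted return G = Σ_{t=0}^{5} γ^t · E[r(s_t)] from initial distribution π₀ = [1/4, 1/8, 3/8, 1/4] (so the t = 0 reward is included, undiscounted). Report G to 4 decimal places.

G = -3.3110

t=0: π = [0.2500, 0.1250, 0.3750, 0.2500], E[r] = -0.6250, γ^t·E[r] = -0.625000, running G = -0.625000
t=1: π = [0.3594, 0.2813, 0.1719, 0.1875], E[r] = -0.7344, γ^t·E[r] = -0.660938, running G = -1.285938
t=2: π = [0.3496, 0.2852, 0.1465, 0.2188], E[r] = -0.7168, γ^t·E[r] = -0.580605, running G = -1.866543
t=3: π = [0.3386, 0.2944, 0.1433, 0.2236], E[r] = -0.7322, γ^t·E[r] = -0.533758, running G = -2.400301
t=4: π = [0.3370, 0.2935, 0.1429, 0.2266], E[r] = -0.7299, γ^t·E[r] = -0.478920, running G = -2.879221
t=5: π = [0.3362, 0.2942, 0.1429, 0.2267], E[r] = -0.7313, γ^t·E[r] = -0.431819, running G = -3.311039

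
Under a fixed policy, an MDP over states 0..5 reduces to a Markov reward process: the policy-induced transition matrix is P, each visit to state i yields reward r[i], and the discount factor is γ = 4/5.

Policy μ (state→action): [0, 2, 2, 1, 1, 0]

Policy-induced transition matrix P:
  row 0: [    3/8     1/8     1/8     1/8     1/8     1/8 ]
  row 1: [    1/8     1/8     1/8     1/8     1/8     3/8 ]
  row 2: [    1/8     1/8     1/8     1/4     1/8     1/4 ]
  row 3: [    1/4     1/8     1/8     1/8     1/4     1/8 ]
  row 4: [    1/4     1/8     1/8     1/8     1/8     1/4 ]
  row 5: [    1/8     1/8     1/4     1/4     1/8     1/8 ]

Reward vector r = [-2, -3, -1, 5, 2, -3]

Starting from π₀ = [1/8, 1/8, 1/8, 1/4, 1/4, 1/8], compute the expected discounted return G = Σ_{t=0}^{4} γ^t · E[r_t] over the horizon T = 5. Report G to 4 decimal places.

G = -0.3927

t=0: π = [0.1250, 0.1250, 0.1250, 0.2500, 0.2500, 0.1250], E[r] = 0.6250, γ^t·E[r] = 0.625000, running G = 0.625000
t=1: π = [0.2188, 0.1250, 0.1406, 0.1563, 0.1563, 0.2031], E[r] = -0.4688, γ^t·E[r] = -0.375000, running G = 0.250000
t=2: π = [0.2188, 0.1250, 0.1504, 0.1680, 0.1445, 0.1934], E[r] = -0.4141, γ^t·E[r] = -0.265000, running G = -0.015000
t=3: π = [0.2188, 0.1250, 0.1492, 0.1680, 0.1460, 0.1931], E[r] = -0.4092, γ^t·E[r] = -0.209500, running G = -0.224500
t=4: π = [0.2189, 0.1250, 0.1491, 0.1678, 0.1460, 0.1931], E[r] = -0.4105, γ^t·E[r] = -0.168150, running G = -0.392650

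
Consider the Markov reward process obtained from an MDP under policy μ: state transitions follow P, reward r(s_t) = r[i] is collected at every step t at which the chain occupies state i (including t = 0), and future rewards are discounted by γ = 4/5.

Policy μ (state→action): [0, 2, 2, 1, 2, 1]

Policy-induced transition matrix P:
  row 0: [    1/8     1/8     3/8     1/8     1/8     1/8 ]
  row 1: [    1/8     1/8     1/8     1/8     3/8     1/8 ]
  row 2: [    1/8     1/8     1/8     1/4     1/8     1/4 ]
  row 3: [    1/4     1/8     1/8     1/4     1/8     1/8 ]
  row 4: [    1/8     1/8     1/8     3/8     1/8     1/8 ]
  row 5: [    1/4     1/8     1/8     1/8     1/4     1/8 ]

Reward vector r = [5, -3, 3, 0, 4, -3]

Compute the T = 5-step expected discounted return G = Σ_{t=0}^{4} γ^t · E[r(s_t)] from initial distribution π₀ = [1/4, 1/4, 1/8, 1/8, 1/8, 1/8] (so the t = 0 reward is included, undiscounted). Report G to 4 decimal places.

t=0: π = [0.2500, 0.2500, 0.1250, 0.1250, 0.1250, 0.1250], E[r] = 1.0000, γ^t·E[r] = 1.000000, running G = 1.000000
t=1: π = [0.1563, 0.1250, 0.1875, 0.1875, 0.2031, 0.1406], E[r] = 1.3594, γ^t·E[r] = 1.087500, running G = 2.087500
t=2: π = [0.1660, 0.1250, 0.1641, 0.2227, 0.1738, 0.1484], E[r] = 1.1973, γ^t·E[r] = 0.766250, running G = 2.853750
t=3: π = [0.1714, 0.1250, 0.1665, 0.2168, 0.1748, 0.1455], E[r] = 1.2441, γ^t·E[r] = 0.637000, running G = 3.490750
t=4: π = [0.1703, 0.1250, 0.1678, 0.2166, 0.1744, 0.1458], E[r] = 1.2403, γ^t·E[r] = 0.508025, running G = 3.998775

G = 3.9988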